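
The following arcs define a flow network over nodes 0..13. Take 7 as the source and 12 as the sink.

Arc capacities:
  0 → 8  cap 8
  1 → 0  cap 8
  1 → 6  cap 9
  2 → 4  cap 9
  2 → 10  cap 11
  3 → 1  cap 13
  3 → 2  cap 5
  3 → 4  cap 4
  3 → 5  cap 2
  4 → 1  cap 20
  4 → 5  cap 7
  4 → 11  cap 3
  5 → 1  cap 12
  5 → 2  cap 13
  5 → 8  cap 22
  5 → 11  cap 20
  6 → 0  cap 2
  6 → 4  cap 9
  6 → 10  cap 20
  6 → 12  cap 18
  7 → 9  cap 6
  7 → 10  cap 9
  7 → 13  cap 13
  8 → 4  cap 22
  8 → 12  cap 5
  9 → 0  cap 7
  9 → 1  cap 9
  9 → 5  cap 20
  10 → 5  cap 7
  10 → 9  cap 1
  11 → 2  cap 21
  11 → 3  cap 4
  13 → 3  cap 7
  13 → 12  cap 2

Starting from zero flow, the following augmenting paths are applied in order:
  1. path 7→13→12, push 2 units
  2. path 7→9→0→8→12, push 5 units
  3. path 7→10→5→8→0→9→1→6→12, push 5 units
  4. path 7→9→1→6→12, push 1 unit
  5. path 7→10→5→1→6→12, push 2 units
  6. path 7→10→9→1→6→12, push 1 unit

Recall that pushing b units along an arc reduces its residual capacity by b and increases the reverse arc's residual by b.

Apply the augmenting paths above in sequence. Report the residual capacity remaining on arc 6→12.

Residual capacity of (6,12): 9

after path 1 (7→13→12, push 2): res(6,12)=18
after path 2 (7→9→0→8→12, push 5): res(6,12)=18
after path 3 (7→10→5→8→0→9→1→6→12, push 5): res(6,12)=13
after path 4 (7→9→1→6→12, push 1): res(6,12)=12
after path 5 (7→10→5→1→6→12, push 2): res(6,12)=10
after path 6 (7→10→9→1→6→12, push 1): res(6,12)=9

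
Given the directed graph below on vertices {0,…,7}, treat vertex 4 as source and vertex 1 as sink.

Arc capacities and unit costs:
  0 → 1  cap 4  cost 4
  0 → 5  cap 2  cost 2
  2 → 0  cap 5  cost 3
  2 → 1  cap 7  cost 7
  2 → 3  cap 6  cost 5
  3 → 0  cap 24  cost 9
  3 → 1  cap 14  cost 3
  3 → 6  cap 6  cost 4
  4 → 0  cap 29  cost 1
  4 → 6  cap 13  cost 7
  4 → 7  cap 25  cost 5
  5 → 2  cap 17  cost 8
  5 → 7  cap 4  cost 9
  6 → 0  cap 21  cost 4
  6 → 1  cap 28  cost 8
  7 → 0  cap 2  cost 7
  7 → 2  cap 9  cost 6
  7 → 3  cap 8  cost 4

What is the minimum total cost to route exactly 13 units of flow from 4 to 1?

shortest-cost path #1: 4→0→1 push 4 @ unit cost 5 (adds 20)
shortest-cost path #2: 4→7→3→1 push 8 @ unit cost 12 (adds 96)
shortest-cost path #3: 4→6→1 push 1 @ unit cost 15 (adds 15)
total cost = 131

Minimum cost for 13 units: 131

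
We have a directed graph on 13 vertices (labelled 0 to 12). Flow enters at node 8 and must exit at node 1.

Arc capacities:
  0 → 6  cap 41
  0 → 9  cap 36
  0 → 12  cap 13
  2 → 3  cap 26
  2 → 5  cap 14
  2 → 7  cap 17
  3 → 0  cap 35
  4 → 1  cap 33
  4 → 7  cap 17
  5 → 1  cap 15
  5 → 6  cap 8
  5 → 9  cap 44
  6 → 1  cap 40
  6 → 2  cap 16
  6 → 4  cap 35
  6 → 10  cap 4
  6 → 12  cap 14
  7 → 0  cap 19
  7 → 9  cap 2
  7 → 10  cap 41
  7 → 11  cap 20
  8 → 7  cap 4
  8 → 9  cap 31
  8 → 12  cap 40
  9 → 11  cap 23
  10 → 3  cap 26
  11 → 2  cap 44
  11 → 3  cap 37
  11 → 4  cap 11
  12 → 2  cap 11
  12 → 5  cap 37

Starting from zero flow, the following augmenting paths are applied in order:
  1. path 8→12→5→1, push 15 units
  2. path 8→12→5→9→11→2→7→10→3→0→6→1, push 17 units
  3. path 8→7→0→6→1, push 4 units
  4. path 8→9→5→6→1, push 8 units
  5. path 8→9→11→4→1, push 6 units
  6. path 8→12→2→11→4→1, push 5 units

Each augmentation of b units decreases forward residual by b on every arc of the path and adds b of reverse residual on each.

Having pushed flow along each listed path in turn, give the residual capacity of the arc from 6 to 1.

after path 1 (8→12→5→1, push 15): res(6,1)=40
after path 2 (8→12→5→9→11→2→7→10→3→0→6→1, push 17): res(6,1)=23
after path 3 (8→7→0→6→1, push 4): res(6,1)=19
after path 4 (8→9→5→6→1, push 8): res(6,1)=11
after path 5 (8→9→11→4→1, push 6): res(6,1)=11
after path 6 (8→12→2→11→4→1, push 5): res(6,1)=11

Residual capacity of (6,1): 11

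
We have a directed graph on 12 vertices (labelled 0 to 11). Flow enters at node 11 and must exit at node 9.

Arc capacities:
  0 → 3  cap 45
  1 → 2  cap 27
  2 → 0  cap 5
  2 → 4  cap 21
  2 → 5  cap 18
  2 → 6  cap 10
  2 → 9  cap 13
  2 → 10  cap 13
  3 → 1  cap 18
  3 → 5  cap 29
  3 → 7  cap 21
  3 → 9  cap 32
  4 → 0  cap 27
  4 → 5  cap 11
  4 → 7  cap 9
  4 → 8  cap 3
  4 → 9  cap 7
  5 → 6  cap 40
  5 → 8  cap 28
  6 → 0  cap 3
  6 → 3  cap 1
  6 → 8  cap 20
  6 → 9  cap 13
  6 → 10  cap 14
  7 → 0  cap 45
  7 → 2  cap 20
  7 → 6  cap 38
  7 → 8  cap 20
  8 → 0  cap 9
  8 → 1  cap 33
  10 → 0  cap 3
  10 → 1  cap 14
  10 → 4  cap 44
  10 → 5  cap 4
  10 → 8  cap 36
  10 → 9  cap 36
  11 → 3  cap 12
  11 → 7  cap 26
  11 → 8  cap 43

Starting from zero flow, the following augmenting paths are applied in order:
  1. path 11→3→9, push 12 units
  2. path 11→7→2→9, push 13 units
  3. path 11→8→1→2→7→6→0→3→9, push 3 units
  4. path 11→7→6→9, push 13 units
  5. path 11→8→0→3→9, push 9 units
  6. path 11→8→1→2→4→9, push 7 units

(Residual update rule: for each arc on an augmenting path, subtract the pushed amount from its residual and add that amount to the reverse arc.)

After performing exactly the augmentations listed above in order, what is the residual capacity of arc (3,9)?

after path 1 (11→3→9, push 12): res(3,9)=20
after path 2 (11→7→2→9, push 13): res(3,9)=20
after path 3 (11→8→1→2→7→6→0→3→9, push 3): res(3,9)=17
after path 4 (11→7→6→9, push 13): res(3,9)=17
after path 5 (11→8→0→3→9, push 9): res(3,9)=8
after path 6 (11→8→1→2→4→9, push 7): res(3,9)=8

Residual capacity of (3,9): 8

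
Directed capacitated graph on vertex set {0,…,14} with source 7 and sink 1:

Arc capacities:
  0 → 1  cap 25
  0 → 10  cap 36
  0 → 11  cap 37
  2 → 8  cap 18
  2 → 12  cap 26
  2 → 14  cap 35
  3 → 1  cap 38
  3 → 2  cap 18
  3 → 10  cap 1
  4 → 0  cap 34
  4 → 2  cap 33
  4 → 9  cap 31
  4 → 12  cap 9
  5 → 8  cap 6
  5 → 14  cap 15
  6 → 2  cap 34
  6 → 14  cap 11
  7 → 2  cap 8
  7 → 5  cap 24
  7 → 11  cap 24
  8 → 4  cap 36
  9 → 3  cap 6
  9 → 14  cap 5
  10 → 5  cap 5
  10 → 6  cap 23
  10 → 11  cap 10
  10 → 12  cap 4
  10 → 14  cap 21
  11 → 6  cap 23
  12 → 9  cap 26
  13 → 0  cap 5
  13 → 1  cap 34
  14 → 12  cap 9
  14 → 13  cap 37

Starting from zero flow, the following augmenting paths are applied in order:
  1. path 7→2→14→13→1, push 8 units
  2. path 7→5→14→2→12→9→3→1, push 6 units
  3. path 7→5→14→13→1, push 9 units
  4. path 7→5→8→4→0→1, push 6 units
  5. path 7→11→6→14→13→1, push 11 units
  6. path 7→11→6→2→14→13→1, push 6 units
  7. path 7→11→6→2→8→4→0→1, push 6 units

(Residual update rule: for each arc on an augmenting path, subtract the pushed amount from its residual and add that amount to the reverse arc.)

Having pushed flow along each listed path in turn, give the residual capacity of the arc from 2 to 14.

after path 1 (7→2→14→13→1, push 8): res(2,14)=27
after path 2 (7→5→14→2→12→9→3→1, push 6): res(2,14)=33
after path 3 (7→5→14→13→1, push 9): res(2,14)=33
after path 4 (7→5→8→4→0→1, push 6): res(2,14)=33
after path 5 (7→11→6→14→13→1, push 11): res(2,14)=33
after path 6 (7→11→6→2→14→13→1, push 6): res(2,14)=27
after path 7 (7→11→6→2→8→4→0→1, push 6): res(2,14)=27

Residual capacity of (2,14): 27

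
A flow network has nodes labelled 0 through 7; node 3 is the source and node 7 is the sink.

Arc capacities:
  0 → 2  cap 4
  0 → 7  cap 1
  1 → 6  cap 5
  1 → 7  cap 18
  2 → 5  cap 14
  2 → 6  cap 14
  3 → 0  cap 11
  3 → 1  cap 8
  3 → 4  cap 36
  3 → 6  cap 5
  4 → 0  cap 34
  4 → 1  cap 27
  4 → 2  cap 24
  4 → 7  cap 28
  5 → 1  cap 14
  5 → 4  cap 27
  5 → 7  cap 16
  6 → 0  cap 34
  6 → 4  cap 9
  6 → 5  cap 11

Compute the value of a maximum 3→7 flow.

augment #1: 3→0→7 bottleneck 1, total now 1
augment #2: 3→1→7 bottleneck 8, total now 9
augment #3: 3→4→7 bottleneck 28, total now 37
augment #4: 3→4→1→7 bottleneck 8, total now 45
augment #5: 3→6→5→7 bottleneck 5, total now 50
augment #6: 3→0→2→5→7 bottleneck 4, total now 54

Maximum flow value: 54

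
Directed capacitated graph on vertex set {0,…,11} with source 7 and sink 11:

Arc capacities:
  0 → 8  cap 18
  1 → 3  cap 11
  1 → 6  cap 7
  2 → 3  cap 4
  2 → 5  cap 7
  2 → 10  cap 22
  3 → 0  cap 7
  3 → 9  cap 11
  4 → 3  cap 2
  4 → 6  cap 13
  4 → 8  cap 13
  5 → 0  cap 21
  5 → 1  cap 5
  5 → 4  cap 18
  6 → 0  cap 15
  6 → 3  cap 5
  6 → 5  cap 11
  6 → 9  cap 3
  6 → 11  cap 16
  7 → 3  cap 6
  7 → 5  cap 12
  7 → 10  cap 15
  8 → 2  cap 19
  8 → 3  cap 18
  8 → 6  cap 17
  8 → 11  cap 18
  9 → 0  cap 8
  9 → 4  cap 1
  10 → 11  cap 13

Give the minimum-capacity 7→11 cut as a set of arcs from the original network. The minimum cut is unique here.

augment #1: 7→10→11 push 13
augment #2: 7→3→0→8→11 push 6
augment #3: 7→5→0→8→11 push 12
max flow = 31; residual-reachable set from 7 gives S-side
cut edges (S→T): {(7,3), (7,5), (10,11)} total cap 31

Min-cut arcs: {(7,3), (7,5), (10,11)} (total capacity 31)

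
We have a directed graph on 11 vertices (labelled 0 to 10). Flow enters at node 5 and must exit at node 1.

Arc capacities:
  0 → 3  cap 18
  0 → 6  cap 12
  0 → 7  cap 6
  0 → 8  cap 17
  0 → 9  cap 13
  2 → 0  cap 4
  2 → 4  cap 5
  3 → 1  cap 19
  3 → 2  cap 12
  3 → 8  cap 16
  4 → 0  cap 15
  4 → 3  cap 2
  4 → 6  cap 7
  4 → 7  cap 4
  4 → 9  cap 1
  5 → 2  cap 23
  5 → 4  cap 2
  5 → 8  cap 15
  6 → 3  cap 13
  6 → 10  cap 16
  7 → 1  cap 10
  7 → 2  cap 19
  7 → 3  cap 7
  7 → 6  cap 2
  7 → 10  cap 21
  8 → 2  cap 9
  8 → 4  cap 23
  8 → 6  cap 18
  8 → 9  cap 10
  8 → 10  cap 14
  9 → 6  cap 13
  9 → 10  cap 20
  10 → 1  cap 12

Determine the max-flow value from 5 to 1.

Maximum flow value: 26

augment #1: 5→4→3→1 bottleneck 2, total now 2
augment #2: 5→8→10→1 bottleneck 12, total now 14
augment #3: 5→2→0→3→1 bottleneck 4, total now 18
augment #4: 5→2→4→7→1 bottleneck 4, total now 22
augment #5: 5→8→6→3→1 bottleneck 3, total now 25
augment #6: 5→2→4→0→3→1 bottleneck 1, total now 26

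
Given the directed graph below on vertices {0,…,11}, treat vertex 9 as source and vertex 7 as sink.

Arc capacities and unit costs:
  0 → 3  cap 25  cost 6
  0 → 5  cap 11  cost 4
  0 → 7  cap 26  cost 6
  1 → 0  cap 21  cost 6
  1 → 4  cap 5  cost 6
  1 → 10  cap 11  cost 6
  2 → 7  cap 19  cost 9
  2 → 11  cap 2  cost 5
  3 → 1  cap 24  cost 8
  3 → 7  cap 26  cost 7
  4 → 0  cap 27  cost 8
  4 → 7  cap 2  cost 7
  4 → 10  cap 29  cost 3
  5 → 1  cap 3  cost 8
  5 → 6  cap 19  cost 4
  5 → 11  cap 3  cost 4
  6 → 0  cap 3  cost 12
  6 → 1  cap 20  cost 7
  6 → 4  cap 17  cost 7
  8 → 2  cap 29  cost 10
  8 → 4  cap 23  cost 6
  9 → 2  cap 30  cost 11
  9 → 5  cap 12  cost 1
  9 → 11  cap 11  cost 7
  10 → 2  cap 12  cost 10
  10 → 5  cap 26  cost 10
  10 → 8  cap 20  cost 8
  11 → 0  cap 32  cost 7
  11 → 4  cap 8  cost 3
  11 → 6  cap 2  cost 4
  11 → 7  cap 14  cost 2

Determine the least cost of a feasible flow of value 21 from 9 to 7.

Minimum cost for 21 units: 258

shortest-cost path #1: 9→5→11→7 push 3 @ unit cost 7 (adds 21)
shortest-cost path #2: 9→11→7 push 11 @ unit cost 9 (adds 99)
shortest-cost path #3: 9→5→6→4→7 push 2 @ unit cost 19 (adds 38)
shortest-cost path #4: 9→2→7 push 5 @ unit cost 20 (adds 100)
total cost = 258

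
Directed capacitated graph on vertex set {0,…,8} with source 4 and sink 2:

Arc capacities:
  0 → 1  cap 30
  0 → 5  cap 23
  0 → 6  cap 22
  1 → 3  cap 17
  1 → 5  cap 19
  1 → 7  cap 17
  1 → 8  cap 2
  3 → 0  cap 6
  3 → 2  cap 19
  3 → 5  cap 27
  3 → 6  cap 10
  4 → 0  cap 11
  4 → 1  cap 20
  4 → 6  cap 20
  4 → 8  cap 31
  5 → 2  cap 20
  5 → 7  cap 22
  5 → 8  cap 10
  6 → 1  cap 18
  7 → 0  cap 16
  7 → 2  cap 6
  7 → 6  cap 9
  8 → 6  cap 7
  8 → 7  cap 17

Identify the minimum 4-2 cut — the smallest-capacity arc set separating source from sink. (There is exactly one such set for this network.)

Min-cut arcs: {(1,3), (5,2), (7,2)} (total capacity 43)

augment #1: 4→0→5→2 push 11
augment #2: 4→1→3→2 push 17
augment #3: 4→1→5→2 push 3
augment #4: 4→8→7→2 push 6
augment #5: 4→6→1→5→2 push 6
max flow = 43; residual-reachable set from 4 gives S-side
cut edges (S→T): {(1,3), (5,2), (7,2)} total cap 43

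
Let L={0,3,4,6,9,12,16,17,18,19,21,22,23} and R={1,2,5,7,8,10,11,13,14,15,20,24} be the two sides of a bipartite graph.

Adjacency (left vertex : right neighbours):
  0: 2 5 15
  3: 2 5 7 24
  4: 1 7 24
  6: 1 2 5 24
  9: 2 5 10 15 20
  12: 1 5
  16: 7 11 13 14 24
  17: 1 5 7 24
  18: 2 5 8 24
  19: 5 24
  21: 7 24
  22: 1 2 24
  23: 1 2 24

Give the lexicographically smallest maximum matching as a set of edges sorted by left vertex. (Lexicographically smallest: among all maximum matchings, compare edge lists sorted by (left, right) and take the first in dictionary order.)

|M| = 9 (so the lex-smallest maximum matching has 9 edges)
process left vertices in ascending order; for each, take the smallest-labelled available neighbour that still permits 9 edges overall, or leave it unmatched if none does
lex-smallest matching: {0-15, 3-2, 4-1, 6-5, 9-10, 16-11, 17-7, 18-8, 19-24}

Lex-smallest maximum matching: {(0,15), (3,2), (4,1), (6,5), (9,10), (16,11), (17,7), (18,8), (19,24)}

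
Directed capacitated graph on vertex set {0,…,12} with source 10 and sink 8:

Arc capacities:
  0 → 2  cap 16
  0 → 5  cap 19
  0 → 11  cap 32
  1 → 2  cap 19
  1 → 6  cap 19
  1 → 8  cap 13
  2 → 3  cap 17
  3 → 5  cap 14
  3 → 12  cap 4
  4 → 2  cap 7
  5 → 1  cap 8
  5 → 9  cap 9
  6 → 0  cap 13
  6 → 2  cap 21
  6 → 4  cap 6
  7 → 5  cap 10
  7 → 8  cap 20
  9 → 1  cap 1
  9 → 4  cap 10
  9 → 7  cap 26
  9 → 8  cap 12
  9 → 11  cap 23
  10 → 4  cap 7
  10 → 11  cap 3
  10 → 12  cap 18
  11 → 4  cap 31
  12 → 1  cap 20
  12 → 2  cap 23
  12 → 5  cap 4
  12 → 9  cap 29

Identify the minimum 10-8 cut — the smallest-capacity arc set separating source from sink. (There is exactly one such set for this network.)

augment #1: 10→12→1→8 push 13
augment #2: 10→12→9→8 push 5
augment #3: 10→4→2→3→5→9→8 push 7
max flow = 25; residual-reachable set from 10 gives S-side
cut edges (S→T): {(4,2), (10,12)} total cap 25

Min-cut arcs: {(4,2), (10,12)} (total capacity 25)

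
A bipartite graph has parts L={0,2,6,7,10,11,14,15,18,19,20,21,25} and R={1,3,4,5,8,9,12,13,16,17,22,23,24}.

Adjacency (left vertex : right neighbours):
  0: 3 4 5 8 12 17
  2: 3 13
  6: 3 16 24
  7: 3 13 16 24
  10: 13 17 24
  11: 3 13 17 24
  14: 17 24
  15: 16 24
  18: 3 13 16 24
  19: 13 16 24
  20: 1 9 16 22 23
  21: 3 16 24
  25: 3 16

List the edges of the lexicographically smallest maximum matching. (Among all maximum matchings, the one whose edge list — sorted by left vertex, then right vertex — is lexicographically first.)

|M| = 7 (so the lex-smallest maximum matching has 7 edges)
process left vertices in ascending order; for each, take the smallest-labelled available neighbour that still permits 7 edges overall, or leave it unmatched if none does
lex-smallest matching: {0-4, 2-3, 6-16, 7-13, 10-17, 11-24, 20-1}

Lex-smallest maximum matching: {(0,4), (2,3), (6,16), (7,13), (10,17), (11,24), (20,1)}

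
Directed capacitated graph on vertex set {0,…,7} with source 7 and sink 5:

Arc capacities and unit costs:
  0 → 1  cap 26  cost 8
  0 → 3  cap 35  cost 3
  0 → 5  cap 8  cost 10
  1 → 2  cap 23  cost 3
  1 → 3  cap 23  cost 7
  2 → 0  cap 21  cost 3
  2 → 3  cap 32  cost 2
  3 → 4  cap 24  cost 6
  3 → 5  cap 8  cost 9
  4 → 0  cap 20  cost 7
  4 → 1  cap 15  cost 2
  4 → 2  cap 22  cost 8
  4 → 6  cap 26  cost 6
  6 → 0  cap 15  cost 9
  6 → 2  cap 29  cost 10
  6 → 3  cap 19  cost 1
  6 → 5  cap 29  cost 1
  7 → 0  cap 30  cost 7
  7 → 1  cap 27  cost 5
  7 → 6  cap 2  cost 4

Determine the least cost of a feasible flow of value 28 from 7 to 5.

Minimum cost for 28 units: 528

shortest-cost path #1: 7→6→5 push 2 @ unit cost 5 (adds 10)
shortest-cost path #2: 7→0→5 push 8 @ unit cost 17 (adds 136)
shortest-cost path #3: 7→0→3→5 push 8 @ unit cost 19 (adds 152)
shortest-cost path #4: 7→0→3→4→6→5 push 10 @ unit cost 23 (adds 230)
total cost = 528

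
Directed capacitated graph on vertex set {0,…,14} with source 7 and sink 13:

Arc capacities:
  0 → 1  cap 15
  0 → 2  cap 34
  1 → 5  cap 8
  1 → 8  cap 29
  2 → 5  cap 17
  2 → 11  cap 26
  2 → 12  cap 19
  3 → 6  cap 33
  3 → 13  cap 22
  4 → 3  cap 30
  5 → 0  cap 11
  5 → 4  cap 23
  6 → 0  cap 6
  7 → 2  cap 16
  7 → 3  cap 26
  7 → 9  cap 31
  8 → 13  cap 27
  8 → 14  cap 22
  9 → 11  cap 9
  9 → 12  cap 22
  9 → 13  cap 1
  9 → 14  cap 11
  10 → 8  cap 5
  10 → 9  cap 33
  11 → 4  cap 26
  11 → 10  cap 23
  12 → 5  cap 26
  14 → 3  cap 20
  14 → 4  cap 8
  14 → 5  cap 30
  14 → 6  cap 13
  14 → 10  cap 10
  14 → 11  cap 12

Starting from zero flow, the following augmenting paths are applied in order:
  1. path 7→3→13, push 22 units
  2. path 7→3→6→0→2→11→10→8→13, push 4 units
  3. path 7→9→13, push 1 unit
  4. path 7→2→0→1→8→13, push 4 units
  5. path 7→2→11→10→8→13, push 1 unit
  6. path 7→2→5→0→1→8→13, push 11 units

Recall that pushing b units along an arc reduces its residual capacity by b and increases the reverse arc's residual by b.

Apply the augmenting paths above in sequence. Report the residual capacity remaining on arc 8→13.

after path 1 (7→3→13, push 22): res(8,13)=27
after path 2 (7→3→6→0→2→11→10→8→13, push 4): res(8,13)=23
after path 3 (7→9→13, push 1): res(8,13)=23
after path 4 (7→2→0→1→8→13, push 4): res(8,13)=19
after path 5 (7→2→11→10→8→13, push 1): res(8,13)=18
after path 6 (7→2→5→0→1→8→13, push 11): res(8,13)=7

Residual capacity of (8,13): 7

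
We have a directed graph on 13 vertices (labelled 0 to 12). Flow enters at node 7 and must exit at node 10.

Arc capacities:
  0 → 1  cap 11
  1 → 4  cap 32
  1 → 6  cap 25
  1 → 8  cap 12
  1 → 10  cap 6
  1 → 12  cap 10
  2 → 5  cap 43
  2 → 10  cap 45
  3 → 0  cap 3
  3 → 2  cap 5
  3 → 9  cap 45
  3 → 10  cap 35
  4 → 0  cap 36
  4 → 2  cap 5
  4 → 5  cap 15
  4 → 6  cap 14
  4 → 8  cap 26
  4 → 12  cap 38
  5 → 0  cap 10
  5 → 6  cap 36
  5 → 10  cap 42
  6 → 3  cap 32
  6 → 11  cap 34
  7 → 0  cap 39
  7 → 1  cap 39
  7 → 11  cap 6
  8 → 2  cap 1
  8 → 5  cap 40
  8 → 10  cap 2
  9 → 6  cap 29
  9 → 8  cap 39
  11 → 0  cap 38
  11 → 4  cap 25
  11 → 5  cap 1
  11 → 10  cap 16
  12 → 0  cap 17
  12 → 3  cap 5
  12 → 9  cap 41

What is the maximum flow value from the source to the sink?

augment #1: 7→1→10 bottleneck 6, total now 6
augment #2: 7→11→10 bottleneck 6, total now 12
augment #3: 7→1→8→10 bottleneck 2, total now 14
augment #4: 7→1→4→2→10 bottleneck 5, total now 19
augment #5: 7→1→4→5→10 bottleneck 15, total now 34
augment #6: 7→1→6→3→10 bottleneck 11, total now 45
augment #7: 7→0→1→6→3→10 bottleneck 11, total now 56

Maximum flow value: 56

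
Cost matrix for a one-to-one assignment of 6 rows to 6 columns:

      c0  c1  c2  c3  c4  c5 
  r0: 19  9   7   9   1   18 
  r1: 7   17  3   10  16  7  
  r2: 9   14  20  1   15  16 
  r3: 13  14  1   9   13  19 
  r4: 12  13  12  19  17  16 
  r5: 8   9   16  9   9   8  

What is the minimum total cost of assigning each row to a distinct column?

Minimum assignment cost: 31

one of 3 optimal assignments: row0→col4 (cost 1), row1→col0 (cost 7), row2→col3 (cost 1), row3→col2 (cost 1), row4→col1 (cost 13), row5→col5 (cost 8)
total = 1 + 7 + 1 + 1 + 13 + 8 = 31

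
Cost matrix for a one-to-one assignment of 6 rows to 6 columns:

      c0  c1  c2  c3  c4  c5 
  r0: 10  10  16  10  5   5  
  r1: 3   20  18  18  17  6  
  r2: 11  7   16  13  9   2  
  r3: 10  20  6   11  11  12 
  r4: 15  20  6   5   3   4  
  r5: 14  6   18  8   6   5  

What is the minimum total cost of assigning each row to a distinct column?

optimal assignment: row0→col4 (cost 5), row1→col0 (cost 3), row2→col5 (cost 2), row3→col2 (cost 6), row4→col3 (cost 5), row5→col1 (cost 6)
total = 5 + 3 + 2 + 6 + 5 + 6 = 27

Minimum assignment cost: 27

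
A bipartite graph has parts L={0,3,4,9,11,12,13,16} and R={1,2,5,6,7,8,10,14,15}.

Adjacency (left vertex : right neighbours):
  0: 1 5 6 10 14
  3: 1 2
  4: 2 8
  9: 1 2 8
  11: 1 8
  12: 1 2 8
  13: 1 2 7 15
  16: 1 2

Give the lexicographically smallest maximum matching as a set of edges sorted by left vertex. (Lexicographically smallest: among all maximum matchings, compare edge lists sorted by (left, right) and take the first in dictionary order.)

|M| = 5 (so the lex-smallest maximum matching has 5 edges)
process left vertices in ascending order; for each, take the smallest-labelled available neighbour that still permits 5 edges overall, or leave it unmatched if none does
lex-smallest matching: {0-5, 3-1, 4-2, 9-8, 13-7}

Lex-smallest maximum matching: {(0,5), (3,1), (4,2), (9,8), (13,7)}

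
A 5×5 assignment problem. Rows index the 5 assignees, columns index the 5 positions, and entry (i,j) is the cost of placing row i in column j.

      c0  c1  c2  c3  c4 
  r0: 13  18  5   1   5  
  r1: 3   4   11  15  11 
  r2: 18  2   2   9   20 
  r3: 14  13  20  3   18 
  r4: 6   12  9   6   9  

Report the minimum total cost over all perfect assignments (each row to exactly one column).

Minimum assignment cost: 20

optimal assignment: row0→col4 (cost 5), row1→col1 (cost 4), row2→col2 (cost 2), row3→col3 (cost 3), row4→col0 (cost 6)
total = 5 + 4 + 2 + 3 + 6 = 20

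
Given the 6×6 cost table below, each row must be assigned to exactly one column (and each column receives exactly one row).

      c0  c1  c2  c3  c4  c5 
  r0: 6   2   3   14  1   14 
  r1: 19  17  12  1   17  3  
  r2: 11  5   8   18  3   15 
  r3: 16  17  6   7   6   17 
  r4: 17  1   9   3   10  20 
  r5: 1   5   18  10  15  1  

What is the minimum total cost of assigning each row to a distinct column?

one of 3 optimal assignments: row0→col0 (cost 6), row1→col3 (cost 1), row2→col4 (cost 3), row3→col2 (cost 6), row4→col1 (cost 1), row5→col5 (cost 1)
total = 6 + 1 + 3 + 6 + 1 + 1 = 18

Minimum assignment cost: 18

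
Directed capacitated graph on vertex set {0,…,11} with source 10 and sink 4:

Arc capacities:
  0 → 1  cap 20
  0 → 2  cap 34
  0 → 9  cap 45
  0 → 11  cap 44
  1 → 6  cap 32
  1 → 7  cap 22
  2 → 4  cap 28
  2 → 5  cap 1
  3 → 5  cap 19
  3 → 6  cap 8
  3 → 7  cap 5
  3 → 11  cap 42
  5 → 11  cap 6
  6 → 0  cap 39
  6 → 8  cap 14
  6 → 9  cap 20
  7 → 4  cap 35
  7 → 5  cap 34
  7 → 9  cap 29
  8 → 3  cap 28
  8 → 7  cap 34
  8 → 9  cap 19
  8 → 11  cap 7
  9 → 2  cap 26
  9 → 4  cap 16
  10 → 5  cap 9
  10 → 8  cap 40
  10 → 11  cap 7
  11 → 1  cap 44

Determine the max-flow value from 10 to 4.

augment #1: 10→8→7→4 bottleneck 34, total now 34
augment #2: 10→8→9→4 bottleneck 6, total now 40
augment #3: 10→11→1→7→4 bottleneck 1, total now 41
augment #4: 10→11→1→6→9→4 bottleneck 6, total now 47
augment #5: 10→5→11→1→6→9→4 bottleneck 4, total now 51
augment #6: 10→5→11→1→6→0→2→4 bottleneck 2, total now 53

Maximum flow value: 53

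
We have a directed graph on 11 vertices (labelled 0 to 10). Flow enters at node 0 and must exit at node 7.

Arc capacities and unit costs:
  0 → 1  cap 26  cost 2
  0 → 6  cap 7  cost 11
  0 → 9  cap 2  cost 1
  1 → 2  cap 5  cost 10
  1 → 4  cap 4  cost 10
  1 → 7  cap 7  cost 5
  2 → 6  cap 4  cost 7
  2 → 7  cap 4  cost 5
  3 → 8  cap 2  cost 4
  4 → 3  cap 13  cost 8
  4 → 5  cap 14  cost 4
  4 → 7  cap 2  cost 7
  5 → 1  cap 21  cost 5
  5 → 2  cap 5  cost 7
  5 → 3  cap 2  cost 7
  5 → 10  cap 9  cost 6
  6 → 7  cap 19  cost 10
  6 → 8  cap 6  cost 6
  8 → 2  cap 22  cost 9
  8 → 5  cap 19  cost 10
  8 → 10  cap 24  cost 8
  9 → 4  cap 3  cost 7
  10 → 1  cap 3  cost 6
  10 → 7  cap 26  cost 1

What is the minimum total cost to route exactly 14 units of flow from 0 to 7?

shortest-cost path #1: 0→1→7 push 7 @ unit cost 7 (adds 49)
shortest-cost path #2: 0→9→4→7 push 2 @ unit cost 15 (adds 30)
shortest-cost path #3: 0→1→2→7 push 4 @ unit cost 17 (adds 68)
shortest-cost path #4: 0→6→7 push 1 @ unit cost 21 (adds 21)
total cost = 168

Minimum cost for 14 units: 168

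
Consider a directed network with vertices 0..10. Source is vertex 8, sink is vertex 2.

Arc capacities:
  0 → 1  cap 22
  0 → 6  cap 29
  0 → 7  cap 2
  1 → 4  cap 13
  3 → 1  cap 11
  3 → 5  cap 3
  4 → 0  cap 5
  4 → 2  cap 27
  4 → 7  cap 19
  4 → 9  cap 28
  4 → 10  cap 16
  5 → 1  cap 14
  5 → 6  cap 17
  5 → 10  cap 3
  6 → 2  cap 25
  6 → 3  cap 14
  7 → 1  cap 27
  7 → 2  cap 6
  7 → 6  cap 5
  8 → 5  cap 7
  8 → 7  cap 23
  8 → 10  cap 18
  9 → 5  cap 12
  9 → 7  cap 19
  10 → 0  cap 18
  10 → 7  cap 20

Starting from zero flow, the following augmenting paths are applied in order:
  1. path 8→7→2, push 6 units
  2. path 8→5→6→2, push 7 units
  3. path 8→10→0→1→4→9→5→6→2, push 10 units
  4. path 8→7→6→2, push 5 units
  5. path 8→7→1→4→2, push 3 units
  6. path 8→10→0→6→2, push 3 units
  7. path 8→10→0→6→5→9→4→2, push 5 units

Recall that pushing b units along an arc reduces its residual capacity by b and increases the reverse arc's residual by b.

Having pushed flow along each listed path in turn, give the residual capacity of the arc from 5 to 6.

Residual capacity of (5,6): 5

after path 1 (8→7→2, push 6): res(5,6)=17
after path 2 (8→5→6→2, push 7): res(5,6)=10
after path 3 (8→10→0→1→4→9→5→6→2, push 10): res(5,6)=0
after path 4 (8→7→6→2, push 5): res(5,6)=0
after path 5 (8→7→1→4→2, push 3): res(5,6)=0
after path 6 (8→10→0→6→2, push 3): res(5,6)=0
after path 7 (8→10→0→6→5→9→4→2, push 5): res(5,6)=5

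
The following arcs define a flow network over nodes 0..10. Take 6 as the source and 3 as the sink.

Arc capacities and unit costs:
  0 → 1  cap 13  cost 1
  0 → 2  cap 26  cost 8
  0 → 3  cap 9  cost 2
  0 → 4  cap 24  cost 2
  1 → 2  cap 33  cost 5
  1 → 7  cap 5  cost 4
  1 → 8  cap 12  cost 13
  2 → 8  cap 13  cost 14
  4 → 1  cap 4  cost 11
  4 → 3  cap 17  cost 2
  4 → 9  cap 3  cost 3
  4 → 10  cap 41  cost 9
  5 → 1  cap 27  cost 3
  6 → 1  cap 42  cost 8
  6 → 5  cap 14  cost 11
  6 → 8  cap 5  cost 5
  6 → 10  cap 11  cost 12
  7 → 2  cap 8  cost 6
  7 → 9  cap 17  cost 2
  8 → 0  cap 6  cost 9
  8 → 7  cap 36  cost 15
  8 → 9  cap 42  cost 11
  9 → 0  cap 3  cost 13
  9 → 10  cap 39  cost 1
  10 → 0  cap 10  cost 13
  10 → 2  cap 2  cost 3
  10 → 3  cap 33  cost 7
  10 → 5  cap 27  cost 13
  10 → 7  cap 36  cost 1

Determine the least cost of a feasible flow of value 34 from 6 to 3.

Minimum cost for 34 units: 917

shortest-cost path #1: 6→8→0→3 push 5 @ unit cost 16 (adds 80)
shortest-cost path #2: 6→10→3 push 11 @ unit cost 19 (adds 209)
shortest-cost path #3: 6→1→7→9→10→3 push 5 @ unit cost 22 (adds 110)
shortest-cost path #4: 6→1→8→0→3 push 1 @ unit cost 32 (adds 32)
shortest-cost path #5: 6→1→8→9→10→3 push 11 @ unit cost 40 (adds 440)
shortest-cost path #6: 6→1→2→8→9→10→3 push 1 @ unit cost 46 (adds 46)
total cost = 917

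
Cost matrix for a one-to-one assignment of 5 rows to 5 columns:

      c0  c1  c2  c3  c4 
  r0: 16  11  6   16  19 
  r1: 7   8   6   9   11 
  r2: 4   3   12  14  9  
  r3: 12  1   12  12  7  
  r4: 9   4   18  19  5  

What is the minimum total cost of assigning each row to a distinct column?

Minimum assignment cost: 25

optimal assignment: row0→col2 (cost 6), row1→col3 (cost 9), row2→col0 (cost 4), row3→col1 (cost 1), row4→col4 (cost 5)
total = 6 + 9 + 4 + 1 + 5 = 25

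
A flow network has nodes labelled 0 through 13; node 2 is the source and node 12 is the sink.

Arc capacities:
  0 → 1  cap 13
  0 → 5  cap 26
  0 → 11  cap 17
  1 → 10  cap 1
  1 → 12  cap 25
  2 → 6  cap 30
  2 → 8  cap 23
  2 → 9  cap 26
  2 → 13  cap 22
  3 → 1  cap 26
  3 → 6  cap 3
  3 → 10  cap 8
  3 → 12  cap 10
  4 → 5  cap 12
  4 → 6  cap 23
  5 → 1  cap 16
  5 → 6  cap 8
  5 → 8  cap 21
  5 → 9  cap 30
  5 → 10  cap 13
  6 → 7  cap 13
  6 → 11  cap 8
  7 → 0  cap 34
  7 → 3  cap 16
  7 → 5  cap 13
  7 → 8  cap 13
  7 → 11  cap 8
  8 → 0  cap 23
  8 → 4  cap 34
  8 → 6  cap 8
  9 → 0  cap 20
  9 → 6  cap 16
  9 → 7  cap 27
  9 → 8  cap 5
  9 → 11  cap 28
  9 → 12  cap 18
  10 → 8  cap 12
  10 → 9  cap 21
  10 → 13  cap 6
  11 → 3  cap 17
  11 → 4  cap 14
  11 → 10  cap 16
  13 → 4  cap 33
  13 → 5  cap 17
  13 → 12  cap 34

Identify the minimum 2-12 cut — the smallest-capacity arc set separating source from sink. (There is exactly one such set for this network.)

augment #1: 2→9→12 push 18
augment #2: 2→13→12 push 22
augment #3: 2→6→7→3→12 push 10
augment #4: 2→8→0→1→12 push 13
augment #5: 2→6→7→3→1→12 push 3
augment #6: 2→6→11→3→1→12 push 8
augment #7: 2→8→0→5→1→12 push 1
augment #8: 2→9→11→10→13→12 push 6
max flow = 81; residual-reachable set from 2 gives S-side
cut edges (S→T): {(1,12), (2,13), (3,12), (9,12), (10,13)} total cap 81

Min-cut arcs: {(1,12), (2,13), (3,12), (9,12), (10,13)} (total capacity 81)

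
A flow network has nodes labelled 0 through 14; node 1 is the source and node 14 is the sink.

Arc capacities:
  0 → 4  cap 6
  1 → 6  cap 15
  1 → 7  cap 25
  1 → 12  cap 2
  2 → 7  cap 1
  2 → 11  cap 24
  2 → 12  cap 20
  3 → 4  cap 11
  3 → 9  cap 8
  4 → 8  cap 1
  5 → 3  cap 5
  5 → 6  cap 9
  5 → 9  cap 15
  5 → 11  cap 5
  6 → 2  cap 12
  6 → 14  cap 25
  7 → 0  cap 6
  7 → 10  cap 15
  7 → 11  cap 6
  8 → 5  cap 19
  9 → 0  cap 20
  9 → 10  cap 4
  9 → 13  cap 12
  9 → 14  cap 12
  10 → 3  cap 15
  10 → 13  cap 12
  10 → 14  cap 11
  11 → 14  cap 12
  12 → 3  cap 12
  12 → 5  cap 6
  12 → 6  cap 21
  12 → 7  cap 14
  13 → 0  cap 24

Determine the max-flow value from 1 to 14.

Maximum flow value: 39

augment #1: 1→6→14 bottleneck 15, total now 15
augment #2: 1→7→10→14 bottleneck 11, total now 26
augment #3: 1→7→11→14 bottleneck 6, total now 32
augment #4: 1→12→6→14 bottleneck 2, total now 34
augment #5: 1→7→10→3→9→14 bottleneck 4, total now 38
augment #6: 1→7→0→4→8→5→6→14 bottleneck 1, total now 39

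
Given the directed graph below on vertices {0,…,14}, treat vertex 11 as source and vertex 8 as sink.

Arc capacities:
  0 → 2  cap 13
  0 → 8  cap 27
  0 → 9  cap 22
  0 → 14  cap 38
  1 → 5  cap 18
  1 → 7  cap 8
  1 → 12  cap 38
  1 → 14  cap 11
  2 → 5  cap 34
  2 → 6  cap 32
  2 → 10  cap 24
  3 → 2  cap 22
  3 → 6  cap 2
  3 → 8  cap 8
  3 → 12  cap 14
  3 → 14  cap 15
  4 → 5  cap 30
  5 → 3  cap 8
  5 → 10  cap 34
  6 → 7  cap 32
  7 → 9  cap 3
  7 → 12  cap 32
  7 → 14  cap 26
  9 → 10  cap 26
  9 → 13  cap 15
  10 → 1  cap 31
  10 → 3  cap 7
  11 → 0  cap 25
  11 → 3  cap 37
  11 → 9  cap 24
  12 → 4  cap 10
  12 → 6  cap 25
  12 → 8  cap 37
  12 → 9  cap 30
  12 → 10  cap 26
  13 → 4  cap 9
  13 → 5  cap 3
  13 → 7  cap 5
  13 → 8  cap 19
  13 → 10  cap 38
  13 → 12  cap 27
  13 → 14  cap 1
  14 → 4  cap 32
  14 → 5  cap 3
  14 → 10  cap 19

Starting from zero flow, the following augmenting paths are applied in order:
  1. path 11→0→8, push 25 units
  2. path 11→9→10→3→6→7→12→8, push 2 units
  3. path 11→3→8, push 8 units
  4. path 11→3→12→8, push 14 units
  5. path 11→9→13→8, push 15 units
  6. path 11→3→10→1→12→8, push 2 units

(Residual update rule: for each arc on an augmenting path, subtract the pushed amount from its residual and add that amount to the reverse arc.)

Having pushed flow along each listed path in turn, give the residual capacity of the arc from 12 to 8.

Residual capacity of (12,8): 19

after path 1 (11→0→8, push 25): res(12,8)=37
after path 2 (11→9→10→3→6→7→12→8, push 2): res(12,8)=35
after path 3 (11→3→8, push 8): res(12,8)=35
after path 4 (11→3→12→8, push 14): res(12,8)=21
after path 5 (11→9→13→8, push 15): res(12,8)=21
after path 6 (11→3→10→1→12→8, push 2): res(12,8)=19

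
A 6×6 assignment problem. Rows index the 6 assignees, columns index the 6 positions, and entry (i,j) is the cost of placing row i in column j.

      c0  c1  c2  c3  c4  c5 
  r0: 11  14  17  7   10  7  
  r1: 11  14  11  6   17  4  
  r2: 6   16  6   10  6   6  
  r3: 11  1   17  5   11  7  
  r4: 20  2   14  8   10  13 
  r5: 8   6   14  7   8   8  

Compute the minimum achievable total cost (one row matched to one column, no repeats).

optimal assignment: row0→col4 (cost 10), row1→col5 (cost 4), row2→col2 (cost 6), row3→col3 (cost 5), row4→col1 (cost 2), row5→col0 (cost 8)
total = 10 + 4 + 6 + 5 + 2 + 8 = 35

Minimum assignment cost: 35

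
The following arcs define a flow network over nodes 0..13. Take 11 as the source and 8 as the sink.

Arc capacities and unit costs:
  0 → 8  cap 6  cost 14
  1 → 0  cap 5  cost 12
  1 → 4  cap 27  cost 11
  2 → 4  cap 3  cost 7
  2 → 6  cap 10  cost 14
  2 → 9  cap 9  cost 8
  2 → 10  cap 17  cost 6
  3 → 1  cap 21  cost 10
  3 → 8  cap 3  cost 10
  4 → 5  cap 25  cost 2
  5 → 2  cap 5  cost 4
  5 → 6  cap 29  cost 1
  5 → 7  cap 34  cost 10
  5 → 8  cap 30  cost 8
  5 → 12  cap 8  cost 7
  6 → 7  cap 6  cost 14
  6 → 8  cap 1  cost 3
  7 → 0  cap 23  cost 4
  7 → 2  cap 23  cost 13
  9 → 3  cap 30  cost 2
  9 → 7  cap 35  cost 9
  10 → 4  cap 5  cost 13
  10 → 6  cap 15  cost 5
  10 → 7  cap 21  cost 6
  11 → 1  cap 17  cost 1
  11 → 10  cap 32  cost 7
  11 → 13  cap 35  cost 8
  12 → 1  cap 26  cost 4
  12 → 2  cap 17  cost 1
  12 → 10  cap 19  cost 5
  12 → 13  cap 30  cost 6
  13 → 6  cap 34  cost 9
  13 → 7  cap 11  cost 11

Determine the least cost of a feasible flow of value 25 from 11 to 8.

shortest-cost path #1: 11→10→6→8 push 1 @ unit cost 15 (adds 15)
shortest-cost path #2: 11→1→4→5→8 push 17 @ unit cost 22 (adds 374)
shortest-cost path #3: 11→10→4→5→8 push 5 @ unit cost 30 (adds 150)
shortest-cost path #4: 11→10→7→0→8 push 2 @ unit cost 31 (adds 62)
total cost = 601

Minimum cost for 25 units: 601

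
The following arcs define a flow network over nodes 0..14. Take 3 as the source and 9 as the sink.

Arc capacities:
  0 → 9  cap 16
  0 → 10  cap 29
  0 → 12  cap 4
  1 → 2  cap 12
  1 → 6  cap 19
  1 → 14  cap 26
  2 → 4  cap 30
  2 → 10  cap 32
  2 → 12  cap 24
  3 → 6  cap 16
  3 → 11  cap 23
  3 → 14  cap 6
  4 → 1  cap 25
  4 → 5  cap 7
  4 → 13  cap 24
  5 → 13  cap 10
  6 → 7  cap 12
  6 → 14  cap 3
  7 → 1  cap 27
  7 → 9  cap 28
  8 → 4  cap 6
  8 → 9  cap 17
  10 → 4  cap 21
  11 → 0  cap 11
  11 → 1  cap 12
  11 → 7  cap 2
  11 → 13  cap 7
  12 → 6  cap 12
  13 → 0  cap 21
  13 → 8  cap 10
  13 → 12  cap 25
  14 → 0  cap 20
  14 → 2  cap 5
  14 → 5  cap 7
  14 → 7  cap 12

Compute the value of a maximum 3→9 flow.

Maximum flow value: 44

augment #1: 3→6→7→9 bottleneck 12, total now 12
augment #2: 3→11→0→9 bottleneck 11, total now 23
augment #3: 3→11→7→9 bottleneck 2, total now 25
augment #4: 3→14→0→9 bottleneck 5, total now 30
augment #5: 3→14→7→9 bottleneck 1, total now 31
augment #6: 3→6→14→7→9 bottleneck 3, total now 34
augment #7: 3→11→13→8→9 bottleneck 7, total now 41
augment #8: 3→11→1→14→7→9 bottleneck 3, total now 44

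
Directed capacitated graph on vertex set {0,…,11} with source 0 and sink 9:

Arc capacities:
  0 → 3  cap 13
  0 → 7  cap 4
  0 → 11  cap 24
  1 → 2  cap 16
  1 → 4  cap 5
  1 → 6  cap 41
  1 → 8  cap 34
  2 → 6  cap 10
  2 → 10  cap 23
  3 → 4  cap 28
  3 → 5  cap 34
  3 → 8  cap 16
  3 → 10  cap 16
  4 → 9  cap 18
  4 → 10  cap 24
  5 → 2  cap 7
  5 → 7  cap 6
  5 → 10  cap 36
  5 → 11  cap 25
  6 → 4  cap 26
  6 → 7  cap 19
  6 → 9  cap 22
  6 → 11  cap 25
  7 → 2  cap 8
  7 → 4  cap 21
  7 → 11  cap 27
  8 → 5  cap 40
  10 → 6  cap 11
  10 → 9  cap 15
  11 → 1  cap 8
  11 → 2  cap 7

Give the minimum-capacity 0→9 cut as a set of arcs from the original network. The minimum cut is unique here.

augment #1: 0→3→4→9 push 13
augment #2: 0→7→4→9 push 4
augment #3: 0→11→1→4→9 push 1
augment #4: 0→11→1→6→9 push 7
augment #5: 0→11→2→6→9 push 7
max flow = 32; residual-reachable set from 0 gives S-side
cut edges (S→T): {(0,3), (0,7), (11,1), (11,2)} total cap 32

Min-cut arcs: {(0,3), (0,7), (11,1), (11,2)} (total capacity 32)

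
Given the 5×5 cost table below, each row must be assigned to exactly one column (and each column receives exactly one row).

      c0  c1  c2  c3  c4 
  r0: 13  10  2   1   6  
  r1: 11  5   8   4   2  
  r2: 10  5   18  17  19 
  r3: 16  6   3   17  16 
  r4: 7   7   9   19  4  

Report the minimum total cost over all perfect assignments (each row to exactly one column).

Minimum assignment cost: 18

optimal assignment: row0→col3 (cost 1), row1→col4 (cost 2), row2→col1 (cost 5), row3→col2 (cost 3), row4→col0 (cost 7)
total = 1 + 2 + 5 + 3 + 7 = 18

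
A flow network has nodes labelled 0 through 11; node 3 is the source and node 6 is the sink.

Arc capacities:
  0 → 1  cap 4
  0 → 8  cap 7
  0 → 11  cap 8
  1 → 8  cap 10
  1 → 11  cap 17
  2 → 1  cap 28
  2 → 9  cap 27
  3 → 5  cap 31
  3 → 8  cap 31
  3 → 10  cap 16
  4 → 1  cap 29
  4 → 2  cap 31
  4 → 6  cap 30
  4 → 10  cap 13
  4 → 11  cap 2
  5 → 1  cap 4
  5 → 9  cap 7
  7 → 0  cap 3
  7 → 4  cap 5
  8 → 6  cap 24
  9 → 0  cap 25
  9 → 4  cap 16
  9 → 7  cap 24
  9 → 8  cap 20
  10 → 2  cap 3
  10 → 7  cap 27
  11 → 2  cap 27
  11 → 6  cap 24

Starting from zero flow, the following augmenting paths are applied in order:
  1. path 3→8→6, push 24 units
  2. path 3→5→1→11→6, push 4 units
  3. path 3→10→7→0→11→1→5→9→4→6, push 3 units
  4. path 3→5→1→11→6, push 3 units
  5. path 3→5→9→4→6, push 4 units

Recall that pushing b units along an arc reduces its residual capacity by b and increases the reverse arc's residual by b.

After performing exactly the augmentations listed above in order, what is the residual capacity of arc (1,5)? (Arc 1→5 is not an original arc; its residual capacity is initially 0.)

Residual capacity of (1,5): 4

after path 1 (3→8→6, push 24): res(1,5)=0
after path 2 (3→5→1→11→6, push 4): res(1,5)=4
after path 3 (3→10→7→0→11→1→5→9→4→6, push 3): res(1,5)=1
after path 4 (3→5→1→11→6, push 3): res(1,5)=4
after path 5 (3→5→9→4→6, push 4): res(1,5)=4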